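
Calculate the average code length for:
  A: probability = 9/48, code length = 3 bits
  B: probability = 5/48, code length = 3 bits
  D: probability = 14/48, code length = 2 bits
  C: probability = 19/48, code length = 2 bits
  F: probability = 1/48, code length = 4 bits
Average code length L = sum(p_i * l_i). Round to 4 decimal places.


Weighted contributions p_i * l_i:
  A: (9/48) * 3 = 27/48
  B: (5/48) * 3 = 15/48
  D: (14/48) * 2 = 28/48
  C: (19/48) * 2 = 38/48
  F: (1/48) * 4 = 4/48
Sum = (27 + 15 + 28 + 38 + 4)/48 = 112/48

L = 112/48 = 2.3333 bits/symbol


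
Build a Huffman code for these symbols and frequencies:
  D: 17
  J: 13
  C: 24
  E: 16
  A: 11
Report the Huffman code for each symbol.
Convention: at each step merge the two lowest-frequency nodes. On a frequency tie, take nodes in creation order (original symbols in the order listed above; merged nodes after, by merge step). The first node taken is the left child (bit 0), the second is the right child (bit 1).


Huffman tree construction:
Step 1: Merge A(11) + J(13) = 24
Step 2: Merge E(16) + D(17) = 33
Step 3: Merge C(24) + (A+J)(24) = 48
Step 4: Merge (E+D)(33) + (C+(A+J))(48) = 81
Read each symbol's code off the tree from the root (left child = 0, right child = 1).

Codes:
  D: 01 (length 2)
  J: 111 (length 3)
  C: 10 (length 2)
  E: 00 (length 2)
  A: 110 (length 3)
Average code length: 186/81 = 2.2963 bits/symbol


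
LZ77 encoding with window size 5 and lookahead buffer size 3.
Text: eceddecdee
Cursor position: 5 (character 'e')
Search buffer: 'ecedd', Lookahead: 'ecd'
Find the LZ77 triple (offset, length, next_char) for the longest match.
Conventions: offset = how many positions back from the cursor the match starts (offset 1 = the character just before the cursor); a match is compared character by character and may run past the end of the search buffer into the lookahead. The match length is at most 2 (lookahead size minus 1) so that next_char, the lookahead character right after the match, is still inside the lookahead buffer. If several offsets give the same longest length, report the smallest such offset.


Try each offset into the search buffer:
  offset=1 (pos 4, char 'd'): match length 0
  offset=2 (pos 3, char 'd'): match length 0
  offset=3 (pos 2, char 'e'): match length 1
  offset=4 (pos 1, char 'c'): match length 0
  offset=5 (pos 0, char 'e'): match length 2
Longest match has length 2 at offset 5.
next_char = character at position 5 + 2 = 7 -> 'd'

Best match: offset=5, length=2 (matching 'ec' starting at position 0)
LZ77 triple: (5, 2, 'd')


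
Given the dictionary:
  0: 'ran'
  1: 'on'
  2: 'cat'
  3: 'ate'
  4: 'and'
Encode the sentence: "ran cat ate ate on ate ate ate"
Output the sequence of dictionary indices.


Look up each word in the dictionary:
  'ran' -> 0
  'cat' -> 2
  'ate' -> 3
  'ate' -> 3
  'on' -> 1
  'ate' -> 3
  'ate' -> 3
  'ate' -> 3

Encoded: [0, 2, 3, 3, 1, 3, 3, 3]


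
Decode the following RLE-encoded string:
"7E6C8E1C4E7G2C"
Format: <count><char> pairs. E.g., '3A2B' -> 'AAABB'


Expanding each <count><char> pair:
  7E -> 'EEEEEEE'
  6C -> 'CCCCCC'
  8E -> 'EEEEEEEE'
  1C -> 'C'
  4E -> 'EEEE'
  7G -> 'GGGGGGG'
  2C -> 'CC'

Decoded = EEEEEEECCCCCCEEEEEEEECEEEEGGGGGGGCC


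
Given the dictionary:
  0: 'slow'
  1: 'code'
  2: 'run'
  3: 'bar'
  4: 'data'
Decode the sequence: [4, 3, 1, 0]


Look up each index in the dictionary:
  4 -> 'data'
  3 -> 'bar'
  1 -> 'code'
  0 -> 'slow'

Decoded: "data bar code slow"


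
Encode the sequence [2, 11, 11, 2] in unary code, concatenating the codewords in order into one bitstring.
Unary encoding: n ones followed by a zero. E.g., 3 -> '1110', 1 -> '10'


Encode each number as n ones followed by a terminating 0:
  2 -> 110 (3 bits)
  11 -> 111111111110 (12 bits)
  11 -> 111111111110 (12 bits)
  2 -> 110 (3 bits)
Total length = 3 + 12 + 12 + 3 = 30 bits.

Unary([2, 11, 11, 2]) = 110111111111110111111111110110 (30 bits)


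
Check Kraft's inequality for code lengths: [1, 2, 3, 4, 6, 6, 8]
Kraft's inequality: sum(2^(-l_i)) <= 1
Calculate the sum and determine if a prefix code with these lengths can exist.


Sum = 2^(-1) + 2^(-2) + 2^(-3) + 2^(-4) + 2^(-6) + 2^(-6) + 2^(-8)
    = 0.5 + 0.25 + 0.125 + 0.0625 + 0.015625 + 0.015625 + 0.00390625
    = 249/256 = 0.97265625
Since 0.97265625 <= 1, Kraft's inequality IS satisfied.
A prefix code with these lengths CAN exist.

Kraft sum = 0.97265625. Satisfied.


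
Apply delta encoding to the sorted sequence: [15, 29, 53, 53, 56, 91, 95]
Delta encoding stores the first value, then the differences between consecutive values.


First value: 15
Deltas:
  29 - 15 = 14
  53 - 29 = 24
  53 - 53 = 0
  56 - 53 = 3
  91 - 56 = 35
  95 - 91 = 4


Delta encoded: [15, 14, 24, 0, 3, 35, 4]


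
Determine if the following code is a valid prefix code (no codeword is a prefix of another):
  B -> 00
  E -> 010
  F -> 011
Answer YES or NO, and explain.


Checking each pair (does one codeword prefix another?):
  B='00' vs E='010': no prefix
  B='00' vs F='011': no prefix
  E='010' vs B='00': no prefix
  E='010' vs F='011': no prefix
  F='011' vs B='00': no prefix
  F='011' vs E='010': no prefix
No violation found over all pairs.

YES -- this is a valid prefix code. No codeword is a prefix of any other codeword.


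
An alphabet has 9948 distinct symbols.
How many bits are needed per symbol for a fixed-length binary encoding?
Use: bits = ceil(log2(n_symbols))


log2(9948) = 13.2802
Bracket: 2^13 = 8192 < 9948 <= 2^14 = 16384
So ceil(log2(9948)) = 14

bits = ceil(log2(9948)) = ceil(13.2802) = 14 bits


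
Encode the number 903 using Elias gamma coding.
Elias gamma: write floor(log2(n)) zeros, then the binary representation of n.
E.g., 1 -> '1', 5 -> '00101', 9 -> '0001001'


num_bits = floor(log2(903)) + 1 = 10
leading_zeros = num_bits - 1 = 9
binary(903) = 1110000111

Elias gamma(903) = '000000000' + '1110000111' = 0000000001110000111 (19 bits)


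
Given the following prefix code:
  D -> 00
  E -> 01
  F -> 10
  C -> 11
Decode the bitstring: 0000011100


Decoding step by step:
Bits 00 -> D
Bits 00 -> D
Bits 01 -> E
Bits 11 -> C
Bits 00 -> D


Decoded message: DDECD


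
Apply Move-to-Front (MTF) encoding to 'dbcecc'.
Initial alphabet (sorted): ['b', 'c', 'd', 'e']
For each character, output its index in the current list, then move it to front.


MTF encoding:
'd': index 2 in ['b', 'c', 'd', 'e'] -> ['d', 'b', 'c', 'e']
'b': index 1 in ['d', 'b', 'c', 'e'] -> ['b', 'd', 'c', 'e']
'c': index 2 in ['b', 'd', 'c', 'e'] -> ['c', 'b', 'd', 'e']
'e': index 3 in ['c', 'b', 'd', 'e'] -> ['e', 'c', 'b', 'd']
'c': index 1 in ['e', 'c', 'b', 'd'] -> ['c', 'e', 'b', 'd']
'c': index 0 in ['c', 'e', 'b', 'd'] -> ['c', 'e', 'b', 'd']


Output: [2, 1, 2, 3, 1, 0]


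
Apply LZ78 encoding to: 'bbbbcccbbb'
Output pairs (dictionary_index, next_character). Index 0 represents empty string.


LZ78 encoding steps:
Dictionary: {0: ''}
Step 1: w='' (idx 0), next='b' -> output (0, 'b'), add 'b' as idx 1
Step 2: w='b' (idx 1), next='b' -> output (1, 'b'), add 'bb' as idx 2
Step 3: w='b' (idx 1), next='c' -> output (1, 'c'), add 'bc' as idx 3
Step 4: w='' (idx 0), next='c' -> output (0, 'c'), add 'c' as idx 4
Step 5: w='c' (idx 4), next='b' -> output (4, 'b'), add 'cb' as idx 5
Step 6: w='bb' (idx 2), end of input -> output (2, '')


Encoded: [(0, 'b'), (1, 'b'), (1, 'c'), (0, 'c'), (4, 'b'), (2, '')]


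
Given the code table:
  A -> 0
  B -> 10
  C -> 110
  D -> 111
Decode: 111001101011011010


Decoding:
111 -> D
0 -> A
0 -> A
110 -> C
10 -> B
110 -> C
110 -> C
10 -> B


Result: DAACBCCB


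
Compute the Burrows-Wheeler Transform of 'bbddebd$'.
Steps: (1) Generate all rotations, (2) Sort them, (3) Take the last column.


Rotations (sorted):
  0: $bbddebd -> last char: d
  1: bbddebd$ -> last char: $
  2: bd$bbdde -> last char: e
  3: bddebd$b -> last char: b
  4: d$bbddeb -> last char: b
  5: ddebd$bb -> last char: b
  6: debd$bbd -> last char: d
  7: ebd$bbdd -> last char: d


BWT = d$ebbbdd


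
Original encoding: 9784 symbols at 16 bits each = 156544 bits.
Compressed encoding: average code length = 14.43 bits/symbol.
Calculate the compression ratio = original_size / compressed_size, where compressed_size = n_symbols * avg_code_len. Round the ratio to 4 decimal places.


original_size = n_symbols * orig_bits = 9784 * 16 = 156544 bits
compressed_size = n_symbols * avg_code_len = 9784 * 14.43 = 141183.12 bits
ratio = original_size / compressed_size = 156544 / 141183.12 = 1.1088

Compression ratio = 1.1088


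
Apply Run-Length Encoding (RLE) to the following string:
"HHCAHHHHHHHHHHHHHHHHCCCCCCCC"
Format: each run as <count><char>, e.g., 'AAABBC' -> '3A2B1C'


Scanning runs left to right:
  i=0: run of 'H' x 2 -> '2H'
  i=2: run of 'C' x 1 -> '1C'
  i=3: run of 'A' x 1 -> '1A'
  i=4: run of 'H' x 16 -> '16H'
  i=20: run of 'C' x 8 -> '8C'

RLE = 2H1C1A16H8C


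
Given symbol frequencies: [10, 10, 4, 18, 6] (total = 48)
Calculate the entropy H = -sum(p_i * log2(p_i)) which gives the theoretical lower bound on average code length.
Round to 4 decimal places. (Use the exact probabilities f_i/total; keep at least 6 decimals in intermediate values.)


Per-symbol terms -p_i * log2(p_i) with p_i = f_i/48:
  p = 10/48 = 0.208333: log2(p) = -2.263034, -p*log2(p) = 0.471466
  p = 10/48 = 0.208333: log2(p) = -2.263034, -p*log2(p) = 0.471466
  p = 4/48 = 0.083333: log2(p) = -3.584963, -p*log2(p) = 0.298747
  p = 18/48 = 0.375000: log2(p) = -1.415037, -p*log2(p) = 0.530639
  p = 6/48 = 0.125000: log2(p) = -3.000000, -p*log2(p) = 0.375000
H = 0.471466 + 0.471466 + 0.298747 + 0.530639 + 0.375000 = 2.147318

H = 2.1473 bits/symbol


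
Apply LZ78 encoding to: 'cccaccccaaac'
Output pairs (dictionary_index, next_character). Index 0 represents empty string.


LZ78 encoding steps:
Dictionary: {0: ''}
Step 1: w='' (idx 0), next='c' -> output (0, 'c'), add 'c' as idx 1
Step 2: w='c' (idx 1), next='c' -> output (1, 'c'), add 'cc' as idx 2
Step 3: w='' (idx 0), next='a' -> output (0, 'a'), add 'a' as idx 3
Step 4: w='cc' (idx 2), next='c' -> output (2, 'c'), add 'ccc' as idx 4
Step 5: w='c' (idx 1), next='a' -> output (1, 'a'), add 'ca' as idx 5
Step 6: w='a' (idx 3), next='a' -> output (3, 'a'), add 'aa' as idx 6
Step 7: w='c' (idx 1), end of input -> output (1, '')


Encoded: [(0, 'c'), (1, 'c'), (0, 'a'), (2, 'c'), (1, 'a'), (3, 'a'), (1, '')]


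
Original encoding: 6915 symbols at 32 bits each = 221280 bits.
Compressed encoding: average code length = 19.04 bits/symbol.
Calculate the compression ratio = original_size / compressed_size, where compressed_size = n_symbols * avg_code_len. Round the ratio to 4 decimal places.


original_size = n_symbols * orig_bits = 6915 * 32 = 221280 bits
compressed_size = n_symbols * avg_code_len = 6915 * 19.04 = 131661.6 bits
ratio = original_size / compressed_size = 221280 / 131661.6 = 1.6807

Compression ratio = 1.6807


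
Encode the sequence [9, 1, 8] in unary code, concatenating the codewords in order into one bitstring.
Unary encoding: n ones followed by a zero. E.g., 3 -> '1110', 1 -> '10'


Encode each number as n ones followed by a terminating 0:
  9 -> 1111111110 (10 bits)
  1 -> 10 (2 bits)
  8 -> 111111110 (9 bits)
Total length = 10 + 2 + 9 = 21 bits.

Unary([9, 1, 8]) = 111111111010111111110 (21 bits)


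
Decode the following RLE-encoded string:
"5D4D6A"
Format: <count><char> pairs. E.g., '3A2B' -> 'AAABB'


Expanding each <count><char> pair:
  5D -> 'DDDDD'
  4D -> 'DDDD'
  6A -> 'AAAAAA'

Decoded = DDDDDDDDDAAAAAA


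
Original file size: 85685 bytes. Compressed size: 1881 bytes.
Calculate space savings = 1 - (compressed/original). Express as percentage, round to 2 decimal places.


ratio = compressed/original = 1881/85685 = 0.021953
savings = 1 - ratio = 1 - 0.021953 = 0.978047
as a percentage: 0.978047 * 100 = 97.8%

Space savings = 1 - 1881/85685 = 97.8%


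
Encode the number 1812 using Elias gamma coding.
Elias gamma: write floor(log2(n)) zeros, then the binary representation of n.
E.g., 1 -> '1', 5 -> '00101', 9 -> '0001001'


num_bits = floor(log2(1812)) + 1 = 11
leading_zeros = num_bits - 1 = 10
binary(1812) = 11100010100

Elias gamma(1812) = '0000000000' + '11100010100' = 000000000011100010100 (21 bits)


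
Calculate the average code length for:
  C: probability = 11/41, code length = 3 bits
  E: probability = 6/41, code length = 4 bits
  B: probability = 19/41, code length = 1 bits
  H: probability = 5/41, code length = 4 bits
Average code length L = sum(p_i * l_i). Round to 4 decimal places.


Weighted contributions p_i * l_i:
  C: (11/41) * 3 = 33/41
  E: (6/41) * 4 = 24/41
  B: (19/41) * 1 = 19/41
  H: (5/41) * 4 = 20/41
Sum = (33 + 24 + 19 + 20)/41 = 96/41

L = 96/41 = 2.3415 bits/symbol


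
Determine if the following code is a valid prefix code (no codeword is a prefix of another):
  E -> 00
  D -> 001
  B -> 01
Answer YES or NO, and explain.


Checking each pair (does one codeword prefix another?):
  E='00' vs D='001': prefix -- VIOLATION

NO -- this is NOT a valid prefix code. E (00) is a prefix of D (001).


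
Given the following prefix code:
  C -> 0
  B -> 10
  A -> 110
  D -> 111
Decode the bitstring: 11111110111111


Decoding step by step:
Bits 111 -> D
Bits 111 -> D
Bits 10 -> B
Bits 111 -> D
Bits 111 -> D


Decoded message: DDBDD


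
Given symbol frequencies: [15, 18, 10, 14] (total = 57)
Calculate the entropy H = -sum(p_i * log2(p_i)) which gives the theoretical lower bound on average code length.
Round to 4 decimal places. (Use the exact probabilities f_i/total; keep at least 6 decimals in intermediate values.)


Per-symbol terms -p_i * log2(p_i) with p_i = f_i/57:
  p = 15/57 = 0.263158: log2(p) = -1.925999, -p*log2(p) = 0.506842
  p = 18/57 = 0.315789: log2(p) = -1.662965, -p*log2(p) = 0.525147
  p = 10/57 = 0.175439: log2(p) = -2.510962, -p*log2(p) = 0.440520
  p = 14/57 = 0.245614: log2(p) = -2.025535, -p*log2(p) = 0.497500
H = 0.506842 + 0.525147 + 0.440520 + 0.497500 = 1.970009

H = 1.97 bits/symbol


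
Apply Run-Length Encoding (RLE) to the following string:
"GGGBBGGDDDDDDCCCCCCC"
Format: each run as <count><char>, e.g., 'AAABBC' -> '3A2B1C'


Scanning runs left to right:
  i=0: run of 'G' x 3 -> '3G'
  i=3: run of 'B' x 2 -> '2B'
  i=5: run of 'G' x 2 -> '2G'
  i=7: run of 'D' x 6 -> '6D'
  i=13: run of 'C' x 7 -> '7C'

RLE = 3G2B2G6D7C


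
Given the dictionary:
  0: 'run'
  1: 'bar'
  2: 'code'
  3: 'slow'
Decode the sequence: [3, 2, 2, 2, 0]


Look up each index in the dictionary:
  3 -> 'slow'
  2 -> 'code'
  2 -> 'code'
  2 -> 'code'
  0 -> 'run'

Decoded: "slow code code code run"


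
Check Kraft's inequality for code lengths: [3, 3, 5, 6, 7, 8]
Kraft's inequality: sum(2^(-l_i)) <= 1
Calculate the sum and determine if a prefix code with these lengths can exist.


Sum = 2^(-3) + 2^(-3) + 2^(-5) + 2^(-6) + 2^(-7) + 2^(-8)
    = 0.125 + 0.125 + 0.03125 + 0.015625 + 0.0078125 + 0.00390625
    = 79/256 = 0.30859375
Since 0.30859375 <= 1, Kraft's inequality IS satisfied.
A prefix code with these lengths CAN exist.

Kraft sum = 0.30859375. Satisfied.


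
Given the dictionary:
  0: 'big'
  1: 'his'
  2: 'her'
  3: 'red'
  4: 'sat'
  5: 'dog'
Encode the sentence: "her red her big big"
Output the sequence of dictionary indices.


Look up each word in the dictionary:
  'her' -> 2
  'red' -> 3
  'her' -> 2
  'big' -> 0
  'big' -> 0

Encoded: [2, 3, 2, 0, 0]


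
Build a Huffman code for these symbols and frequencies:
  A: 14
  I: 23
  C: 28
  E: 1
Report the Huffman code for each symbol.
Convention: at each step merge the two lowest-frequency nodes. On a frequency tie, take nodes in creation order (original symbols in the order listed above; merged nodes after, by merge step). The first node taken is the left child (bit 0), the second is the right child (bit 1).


Huffman tree construction:
Step 1: Merge E(1) + A(14) = 15
Step 2: Merge (E+A)(15) + I(23) = 38
Step 3: Merge C(28) + ((E+A)+I)(38) = 66
Read each symbol's code off the tree from the root (left child = 0, right child = 1).

Codes:
  A: 101 (length 3)
  I: 11 (length 2)
  C: 0 (length 1)
  E: 100 (length 3)
Average code length: 119/66 = 1.8030 bits/symbol


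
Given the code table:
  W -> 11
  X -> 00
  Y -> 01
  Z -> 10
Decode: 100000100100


Decoding:
10 -> Z
00 -> X
00 -> X
10 -> Z
01 -> Y
00 -> X


Result: ZXXZYX


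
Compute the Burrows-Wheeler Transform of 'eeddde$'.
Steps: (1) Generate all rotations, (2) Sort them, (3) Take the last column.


Rotations (sorted):
  0: $eeddde -> last char: e
  1: ddde$ee -> last char: e
  2: dde$eed -> last char: d
  3: de$eedd -> last char: d
  4: e$eeddd -> last char: d
  5: eddde$e -> last char: e
  6: eeddde$ -> last char: $


BWT = eeddde$


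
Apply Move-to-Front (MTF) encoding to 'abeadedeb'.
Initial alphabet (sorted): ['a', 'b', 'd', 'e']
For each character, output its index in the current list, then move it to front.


MTF encoding:
'a': index 0 in ['a', 'b', 'd', 'e'] -> ['a', 'b', 'd', 'e']
'b': index 1 in ['a', 'b', 'd', 'e'] -> ['b', 'a', 'd', 'e']
'e': index 3 in ['b', 'a', 'd', 'e'] -> ['e', 'b', 'a', 'd']
'a': index 2 in ['e', 'b', 'a', 'd'] -> ['a', 'e', 'b', 'd']
'd': index 3 in ['a', 'e', 'b', 'd'] -> ['d', 'a', 'e', 'b']
'e': index 2 in ['d', 'a', 'e', 'b'] -> ['e', 'd', 'a', 'b']
'd': index 1 in ['e', 'd', 'a', 'b'] -> ['d', 'e', 'a', 'b']
'e': index 1 in ['d', 'e', 'a', 'b'] -> ['e', 'd', 'a', 'b']
'b': index 3 in ['e', 'd', 'a', 'b'] -> ['b', 'e', 'd', 'a']


Output: [0, 1, 3, 2, 3, 2, 1, 1, 3]


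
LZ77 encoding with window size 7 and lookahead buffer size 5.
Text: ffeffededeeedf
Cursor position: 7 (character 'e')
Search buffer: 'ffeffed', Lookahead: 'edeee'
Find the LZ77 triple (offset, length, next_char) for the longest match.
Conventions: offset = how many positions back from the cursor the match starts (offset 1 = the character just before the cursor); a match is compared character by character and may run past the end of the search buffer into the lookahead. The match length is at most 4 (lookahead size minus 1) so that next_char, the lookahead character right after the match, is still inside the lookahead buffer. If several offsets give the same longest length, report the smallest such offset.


Try each offset into the search buffer:
  offset=1 (pos 6, char 'd'): match length 0
  offset=2 (pos 5, char 'e'): match length 3
  offset=3 (pos 4, char 'f'): match length 0
  offset=4 (pos 3, char 'f'): match length 0
  offset=5 (pos 2, char 'e'): match length 1
  offset=6 (pos 1, char 'f'): match length 0
  offset=7 (pos 0, char 'f'): match length 0
Longest match has length 3 at offset 2.
next_char = character at position 7 + 3 = 10 -> 'e'

Best match: offset=2, length=3 (matching 'ede' starting at position 5)
LZ77 triple: (2, 3, 'e')


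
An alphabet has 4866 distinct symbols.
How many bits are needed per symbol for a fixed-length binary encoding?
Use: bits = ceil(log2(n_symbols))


log2(4866) = 12.2485
Bracket: 2^12 = 4096 < 4866 <= 2^13 = 8192
So ceil(log2(4866)) = 13

bits = ceil(log2(4866)) = ceil(12.2485) = 13 bits


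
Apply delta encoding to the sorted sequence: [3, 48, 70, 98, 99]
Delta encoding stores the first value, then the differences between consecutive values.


First value: 3
Deltas:
  48 - 3 = 45
  70 - 48 = 22
  98 - 70 = 28
  99 - 98 = 1


Delta encoded: [3, 45, 22, 28, 1]


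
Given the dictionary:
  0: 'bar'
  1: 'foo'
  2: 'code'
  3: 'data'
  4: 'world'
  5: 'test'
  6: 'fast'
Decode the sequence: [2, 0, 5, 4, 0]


Look up each index in the dictionary:
  2 -> 'code'
  0 -> 'bar'
  5 -> 'test'
  4 -> 'world'
  0 -> 'bar'

Decoded: "code bar test world bar"


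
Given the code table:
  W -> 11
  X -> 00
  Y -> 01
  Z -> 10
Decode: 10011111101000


Decoding:
10 -> Z
01 -> Y
11 -> W
11 -> W
10 -> Z
10 -> Z
00 -> X


Result: ZYWWZZX


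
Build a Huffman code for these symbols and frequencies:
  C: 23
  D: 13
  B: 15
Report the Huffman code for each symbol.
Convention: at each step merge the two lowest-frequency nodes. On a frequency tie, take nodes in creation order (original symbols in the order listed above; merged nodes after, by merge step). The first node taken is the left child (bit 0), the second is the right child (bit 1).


Huffman tree construction:
Step 1: Merge D(13) + B(15) = 28
Step 2: Merge C(23) + (D+B)(28) = 51
Read each symbol's code off the tree from the root (left child = 0, right child = 1).

Codes:
  C: 0 (length 1)
  D: 10 (length 2)
  B: 11 (length 2)
Average code length: 79/51 = 1.5490 bits/symbol


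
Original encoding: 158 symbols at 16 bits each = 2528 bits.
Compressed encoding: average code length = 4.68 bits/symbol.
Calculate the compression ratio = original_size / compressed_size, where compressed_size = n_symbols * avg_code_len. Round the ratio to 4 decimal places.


original_size = n_symbols * orig_bits = 158 * 16 = 2528 bits
compressed_size = n_symbols * avg_code_len = 158 * 4.68 = 739.44 bits
ratio = original_size / compressed_size = 2528 / 739.44 = 3.4188

Compression ratio = 3.4188


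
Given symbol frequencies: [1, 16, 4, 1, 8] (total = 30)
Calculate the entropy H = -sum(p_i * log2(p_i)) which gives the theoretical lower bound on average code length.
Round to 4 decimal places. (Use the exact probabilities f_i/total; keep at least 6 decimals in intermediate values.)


Per-symbol terms -p_i * log2(p_i) with p_i = f_i/30:
  p = 1/30 = 0.033333: log2(p) = -4.906891, -p*log2(p) = 0.163563
  p = 16/30 = 0.533333: log2(p) = -0.906891, -p*log2(p) = 0.483675
  p = 4/30 = 0.133333: log2(p) = -2.906891, -p*log2(p) = 0.387585
  p = 1/30 = 0.033333: log2(p) = -4.906891, -p*log2(p) = 0.163563
  p = 8/30 = 0.266667: log2(p) = -1.906891, -p*log2(p) = 0.508504
H = 0.163563 + 0.483675 + 0.387585 + 0.163563 + 0.508504 = 1.706890

H = 1.7069 bits/symbol


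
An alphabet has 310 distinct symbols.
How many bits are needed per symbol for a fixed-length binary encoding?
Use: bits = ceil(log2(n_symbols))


log2(310) = 8.2761
Bracket: 2^8 = 256 < 310 <= 2^9 = 512
So ceil(log2(310)) = 9

bits = ceil(log2(310)) = ceil(8.2761) = 9 bits


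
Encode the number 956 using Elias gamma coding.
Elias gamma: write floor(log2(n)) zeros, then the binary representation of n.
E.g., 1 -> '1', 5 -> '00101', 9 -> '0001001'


num_bits = floor(log2(956)) + 1 = 10
leading_zeros = num_bits - 1 = 9
binary(956) = 1110111100

Elias gamma(956) = '000000000' + '1110111100' = 0000000001110111100 (19 bits)


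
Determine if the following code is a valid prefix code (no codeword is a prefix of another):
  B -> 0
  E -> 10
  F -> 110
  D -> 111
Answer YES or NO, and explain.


Checking each pair (does one codeword prefix another?):
  B='0' vs E='10': no prefix
  B='0' vs F='110': no prefix
  B='0' vs D='111': no prefix
  E='10' vs B='0': no prefix
  E='10' vs F='110': no prefix
  E='10' vs D='111': no prefix
  F='110' vs B='0': no prefix
  F='110' vs E='10': no prefix
  F='110' vs D='111': no prefix
  D='111' vs B='0': no prefix
  D='111' vs E='10': no prefix
  D='111' vs F='110': no prefix
No violation found over all pairs.

YES -- this is a valid prefix code. No codeword is a prefix of any other codeword.


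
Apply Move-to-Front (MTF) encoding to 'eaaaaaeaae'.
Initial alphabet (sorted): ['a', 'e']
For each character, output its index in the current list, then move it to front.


MTF encoding:
'e': index 1 in ['a', 'e'] -> ['e', 'a']
'a': index 1 in ['e', 'a'] -> ['a', 'e']
'a': index 0 in ['a', 'e'] -> ['a', 'e']
'a': index 0 in ['a', 'e'] -> ['a', 'e']
'a': index 0 in ['a', 'e'] -> ['a', 'e']
'a': index 0 in ['a', 'e'] -> ['a', 'e']
'e': index 1 in ['a', 'e'] -> ['e', 'a']
'a': index 1 in ['e', 'a'] -> ['a', 'e']
'a': index 0 in ['a', 'e'] -> ['a', 'e']
'e': index 1 in ['a', 'e'] -> ['e', 'a']


Output: [1, 1, 0, 0, 0, 0, 1, 1, 0, 1]


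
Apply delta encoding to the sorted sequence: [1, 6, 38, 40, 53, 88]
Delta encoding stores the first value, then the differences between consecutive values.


First value: 1
Deltas:
  6 - 1 = 5
  38 - 6 = 32
  40 - 38 = 2
  53 - 40 = 13
  88 - 53 = 35


Delta encoded: [1, 5, 32, 2, 13, 35]


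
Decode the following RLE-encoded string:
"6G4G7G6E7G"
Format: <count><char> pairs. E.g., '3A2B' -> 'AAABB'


Expanding each <count><char> pair:
  6G -> 'GGGGGG'
  4G -> 'GGGG'
  7G -> 'GGGGGGG'
  6E -> 'EEEEEE'
  7G -> 'GGGGGGG'

Decoded = GGGGGGGGGGGGGGGGGEEEEEEGGGGGGG


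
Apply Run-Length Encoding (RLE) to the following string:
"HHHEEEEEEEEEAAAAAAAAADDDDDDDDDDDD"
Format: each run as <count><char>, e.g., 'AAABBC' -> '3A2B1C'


Scanning runs left to right:
  i=0: run of 'H' x 3 -> '3H'
  i=3: run of 'E' x 9 -> '9E'
  i=12: run of 'A' x 9 -> '9A'
  i=21: run of 'D' x 12 -> '12D'

RLE = 3H9E9A12D


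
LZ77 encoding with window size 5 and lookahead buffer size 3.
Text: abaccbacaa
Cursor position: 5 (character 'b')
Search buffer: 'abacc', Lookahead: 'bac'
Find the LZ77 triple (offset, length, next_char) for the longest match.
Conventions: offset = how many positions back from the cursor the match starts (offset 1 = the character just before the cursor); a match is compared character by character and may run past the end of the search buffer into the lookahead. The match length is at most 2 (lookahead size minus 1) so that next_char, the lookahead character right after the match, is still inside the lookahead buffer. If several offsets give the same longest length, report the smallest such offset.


Try each offset into the search buffer:
  offset=1 (pos 4, char 'c'): match length 0
  offset=2 (pos 3, char 'c'): match length 0
  offset=3 (pos 2, char 'a'): match length 0
  offset=4 (pos 1, char 'b'): match length 2
  offset=5 (pos 0, char 'a'): match length 0
Longest match has length 2 at offset 4.
next_char = character at position 5 + 2 = 7 -> 'c'

Best match: offset=4, length=2 (matching 'ba' starting at position 1)
LZ77 triple: (4, 2, 'c')


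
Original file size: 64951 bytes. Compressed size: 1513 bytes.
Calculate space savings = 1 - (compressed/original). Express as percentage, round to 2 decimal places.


ratio = compressed/original = 1513/64951 = 0.023294
savings = 1 - ratio = 1 - 0.023294 = 0.976706
as a percentage: 0.976706 * 100 = 97.67%

Space savings = 1 - 1513/64951 = 97.67%


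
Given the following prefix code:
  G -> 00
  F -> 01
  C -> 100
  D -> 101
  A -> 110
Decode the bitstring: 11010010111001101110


Decoding step by step:
Bits 110 -> A
Bits 100 -> C
Bits 101 -> D
Bits 110 -> A
Bits 01 -> F
Bits 101 -> D
Bits 110 -> A


Decoded message: ACDAFDA


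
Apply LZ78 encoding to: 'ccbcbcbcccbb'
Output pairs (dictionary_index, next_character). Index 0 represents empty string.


LZ78 encoding steps:
Dictionary: {0: ''}
Step 1: w='' (idx 0), next='c' -> output (0, 'c'), add 'c' as idx 1
Step 2: w='c' (idx 1), next='b' -> output (1, 'b'), add 'cb' as idx 2
Step 3: w='cb' (idx 2), next='c' -> output (2, 'c'), add 'cbc' as idx 3
Step 4: w='' (idx 0), next='b' -> output (0, 'b'), add 'b' as idx 4
Step 5: w='c' (idx 1), next='c' -> output (1, 'c'), add 'cc' as idx 5
Step 6: w='cb' (idx 2), next='b' -> output (2, 'b'), add 'cbb' as idx 6


Encoded: [(0, 'c'), (1, 'b'), (2, 'c'), (0, 'b'), (1, 'c'), (2, 'b')]


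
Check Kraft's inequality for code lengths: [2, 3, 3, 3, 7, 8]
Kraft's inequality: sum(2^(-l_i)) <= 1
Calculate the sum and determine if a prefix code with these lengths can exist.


Sum = 2^(-2) + 2^(-3) + 2^(-3) + 2^(-3) + 2^(-7) + 2^(-8)
    = 0.25 + 0.125 + 0.125 + 0.125 + 0.0078125 + 0.00390625
    = 163/256 = 0.63671875
Since 0.63671875 <= 1, Kraft's inequality IS satisfied.
A prefix code with these lengths CAN exist.

Kraft sum = 0.63671875. Satisfied.


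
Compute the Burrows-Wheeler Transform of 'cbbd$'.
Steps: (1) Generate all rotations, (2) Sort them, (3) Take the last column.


Rotations (sorted):
  0: $cbbd -> last char: d
  1: bbd$c -> last char: c
  2: bd$cb -> last char: b
  3: cbbd$ -> last char: $
  4: d$cbb -> last char: b


BWT = dcb$b


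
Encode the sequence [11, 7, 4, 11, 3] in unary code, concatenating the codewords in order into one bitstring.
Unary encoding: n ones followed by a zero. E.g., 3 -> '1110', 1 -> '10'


Encode each number as n ones followed by a terminating 0:
  11 -> 111111111110 (12 bits)
  7 -> 11111110 (8 bits)
  4 -> 11110 (5 bits)
  11 -> 111111111110 (12 bits)
  3 -> 1110 (4 bits)
Total length = 12 + 8 + 5 + 12 + 4 = 41 bits.

Unary([11, 7, 4, 11, 3]) = 11111111111011111110111101111111111101110 (41 bits)


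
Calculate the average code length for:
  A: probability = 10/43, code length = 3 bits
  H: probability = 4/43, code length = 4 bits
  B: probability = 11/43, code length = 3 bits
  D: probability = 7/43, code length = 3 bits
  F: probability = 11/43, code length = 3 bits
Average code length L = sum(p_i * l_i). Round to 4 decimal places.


Weighted contributions p_i * l_i:
  A: (10/43) * 3 = 30/43
  H: (4/43) * 4 = 16/43
  B: (11/43) * 3 = 33/43
  D: (7/43) * 3 = 21/43
  F: (11/43) * 3 = 33/43
Sum = (30 + 16 + 33 + 21 + 33)/43 = 133/43

L = 133/43 = 3.0930 bits/symbol


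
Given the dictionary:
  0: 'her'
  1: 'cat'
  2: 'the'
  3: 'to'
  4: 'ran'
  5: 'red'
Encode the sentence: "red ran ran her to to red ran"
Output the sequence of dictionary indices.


Look up each word in the dictionary:
  'red' -> 5
  'ran' -> 4
  'ran' -> 4
  'her' -> 0
  'to' -> 3
  'to' -> 3
  'red' -> 5
  'ran' -> 4

Encoded: [5, 4, 4, 0, 3, 3, 5, 4]


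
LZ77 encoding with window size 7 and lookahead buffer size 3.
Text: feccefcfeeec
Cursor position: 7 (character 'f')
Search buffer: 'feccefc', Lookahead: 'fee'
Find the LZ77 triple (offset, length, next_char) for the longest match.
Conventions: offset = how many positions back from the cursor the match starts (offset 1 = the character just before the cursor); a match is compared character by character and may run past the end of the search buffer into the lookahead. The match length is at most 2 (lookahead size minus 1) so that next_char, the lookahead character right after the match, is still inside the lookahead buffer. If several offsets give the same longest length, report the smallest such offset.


Try each offset into the search buffer:
  offset=1 (pos 6, char 'c'): match length 0
  offset=2 (pos 5, char 'f'): match length 1
  offset=3 (pos 4, char 'e'): match length 0
  offset=4 (pos 3, char 'c'): match length 0
  offset=5 (pos 2, char 'c'): match length 0
  offset=6 (pos 1, char 'e'): match length 0
  offset=7 (pos 0, char 'f'): match length 2
Longest match has length 2 at offset 7.
next_char = character at position 7 + 2 = 9 -> 'e'

Best match: offset=7, length=2 (matching 'fe' starting at position 0)
LZ77 triple: (7, 2, 'e')


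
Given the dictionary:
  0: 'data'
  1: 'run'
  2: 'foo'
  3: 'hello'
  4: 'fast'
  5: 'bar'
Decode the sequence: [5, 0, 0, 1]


Look up each index in the dictionary:
  5 -> 'bar'
  0 -> 'data'
  0 -> 'data'
  1 -> 'run'

Decoded: "bar data data run"


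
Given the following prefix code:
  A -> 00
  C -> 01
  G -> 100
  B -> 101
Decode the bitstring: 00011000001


Decoding step by step:
Bits 00 -> A
Bits 01 -> C
Bits 100 -> G
Bits 00 -> A
Bits 01 -> C


Decoded message: ACGAC


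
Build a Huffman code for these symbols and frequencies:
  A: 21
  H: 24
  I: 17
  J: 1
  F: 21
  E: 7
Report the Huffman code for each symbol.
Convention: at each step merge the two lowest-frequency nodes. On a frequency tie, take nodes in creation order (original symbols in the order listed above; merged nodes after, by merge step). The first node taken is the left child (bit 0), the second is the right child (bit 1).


Huffman tree construction:
Step 1: Merge J(1) + E(7) = 8
Step 2: Merge (J+E)(8) + I(17) = 25
Step 3: Merge A(21) + F(21) = 42
Step 4: Merge H(24) + ((J+E)+I)(25) = 49
Step 5: Merge (A+F)(42) + (H+((J+E)+I))(49) = 91
Read each symbol's code off the tree from the root (left child = 0, right child = 1).

Codes:
  A: 00 (length 2)
  H: 10 (length 2)
  I: 111 (length 3)
  J: 1100 (length 4)
  F: 01 (length 2)
  E: 1101 (length 4)
Average code length: 215/91 = 2.3626 bits/symbol


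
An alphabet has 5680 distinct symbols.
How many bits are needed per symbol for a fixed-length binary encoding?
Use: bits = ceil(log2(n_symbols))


log2(5680) = 12.4717
Bracket: 2^12 = 4096 < 5680 <= 2^13 = 8192
So ceil(log2(5680)) = 13

bits = ceil(log2(5680)) = ceil(12.4717) = 13 bits


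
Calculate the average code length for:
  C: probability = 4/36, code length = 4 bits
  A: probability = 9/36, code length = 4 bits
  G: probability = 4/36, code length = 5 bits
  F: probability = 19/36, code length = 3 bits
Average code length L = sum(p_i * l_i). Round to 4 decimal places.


Weighted contributions p_i * l_i:
  C: (4/36) * 4 = 16/36
  A: (9/36) * 4 = 36/36
  G: (4/36) * 5 = 20/36
  F: (19/36) * 3 = 57/36
Sum = (16 + 36 + 20 + 57)/36 = 129/36

L = 129/36 = 3.5833 bits/symbol


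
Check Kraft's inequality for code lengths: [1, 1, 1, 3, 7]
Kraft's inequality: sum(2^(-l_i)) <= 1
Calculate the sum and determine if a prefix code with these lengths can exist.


Sum = 2^(-1) + 2^(-1) + 2^(-1) + 2^(-3) + 2^(-7)
    = 0.5 + 0.5 + 0.5 + 0.125 + 0.0078125
    = 209/128 = 1.6328125
Since 1.6328125 > 1, Kraft's inequality is NOT satisfied.
A prefix code with these lengths CANNOT exist.

Kraft sum = 1.6328125. Not satisfied.


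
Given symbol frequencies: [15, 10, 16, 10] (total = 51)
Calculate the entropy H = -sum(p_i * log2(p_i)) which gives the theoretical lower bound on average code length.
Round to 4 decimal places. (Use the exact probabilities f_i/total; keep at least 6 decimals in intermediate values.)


Per-symbol terms -p_i * log2(p_i) with p_i = f_i/51:
  p = 15/51 = 0.294118: log2(p) = -1.765535, -p*log2(p) = 0.519275
  p = 10/51 = 0.196078: log2(p) = -2.350497, -p*log2(p) = 0.460882
  p = 16/51 = 0.313725: log2(p) = -1.672425, -p*log2(p) = 0.524682
  p = 10/51 = 0.196078: log2(p) = -2.350497, -p*log2(p) = 0.460882
H = 0.519275 + 0.460882 + 0.524682 + 0.460882 = 1.965721

H = 1.9657 bits/symbol


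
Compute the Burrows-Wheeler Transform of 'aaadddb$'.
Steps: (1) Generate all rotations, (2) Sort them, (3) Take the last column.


Rotations (sorted):
  0: $aaadddb -> last char: b
  1: aaadddb$ -> last char: $
  2: aadddb$a -> last char: a
  3: adddb$aa -> last char: a
  4: b$aaaddd -> last char: d
  5: db$aaadd -> last char: d
  6: ddb$aaad -> last char: d
  7: dddb$aaa -> last char: a


BWT = b$aaddda


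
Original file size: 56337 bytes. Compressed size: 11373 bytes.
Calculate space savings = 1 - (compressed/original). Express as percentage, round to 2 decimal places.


ratio = compressed/original = 11373/56337 = 0.201874
savings = 1 - ratio = 1 - 0.201874 = 0.798126
as a percentage: 0.798126 * 100 = 79.81%

Space savings = 1 - 11373/56337 = 79.81%


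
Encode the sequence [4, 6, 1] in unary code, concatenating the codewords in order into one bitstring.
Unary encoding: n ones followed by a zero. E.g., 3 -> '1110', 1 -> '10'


Encode each number as n ones followed by a terminating 0:
  4 -> 11110 (5 bits)
  6 -> 1111110 (7 bits)
  1 -> 10 (2 bits)
Total length = 5 + 7 + 2 = 14 bits.

Unary([4, 6, 1]) = 11110111111010 (14 bits)


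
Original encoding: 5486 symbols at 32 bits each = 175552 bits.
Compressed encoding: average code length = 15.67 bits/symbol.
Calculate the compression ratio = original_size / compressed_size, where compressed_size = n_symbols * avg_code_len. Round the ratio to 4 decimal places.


original_size = n_symbols * orig_bits = 5486 * 32 = 175552 bits
compressed_size = n_symbols * avg_code_len = 5486 * 15.67 = 85965.62 bits
ratio = original_size / compressed_size = 175552 / 85965.62 = 2.0421

Compression ratio = 2.0421


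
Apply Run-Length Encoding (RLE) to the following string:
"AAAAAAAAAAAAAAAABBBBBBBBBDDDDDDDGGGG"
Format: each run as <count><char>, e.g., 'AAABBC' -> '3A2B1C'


Scanning runs left to right:
  i=0: run of 'A' x 16 -> '16A'
  i=16: run of 'B' x 9 -> '9B'
  i=25: run of 'D' x 7 -> '7D'
  i=32: run of 'G' x 4 -> '4G'

RLE = 16A9B7D4G


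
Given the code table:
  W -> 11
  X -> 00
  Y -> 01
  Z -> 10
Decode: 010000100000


Decoding:
01 -> Y
00 -> X
00 -> X
10 -> Z
00 -> X
00 -> X


Result: YXXZXX


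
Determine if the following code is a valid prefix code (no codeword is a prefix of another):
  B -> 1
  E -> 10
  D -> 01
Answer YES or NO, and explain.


Checking each pair (does one codeword prefix another?):
  B='1' vs E='10': prefix -- VIOLATION

NO -- this is NOT a valid prefix code. B (1) is a prefix of E (10).


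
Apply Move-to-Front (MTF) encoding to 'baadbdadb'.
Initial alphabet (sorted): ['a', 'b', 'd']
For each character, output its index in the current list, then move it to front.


MTF encoding:
'b': index 1 in ['a', 'b', 'd'] -> ['b', 'a', 'd']
'a': index 1 in ['b', 'a', 'd'] -> ['a', 'b', 'd']
'a': index 0 in ['a', 'b', 'd'] -> ['a', 'b', 'd']
'd': index 2 in ['a', 'b', 'd'] -> ['d', 'a', 'b']
'b': index 2 in ['d', 'a', 'b'] -> ['b', 'd', 'a']
'd': index 1 in ['b', 'd', 'a'] -> ['d', 'b', 'a']
'a': index 2 in ['d', 'b', 'a'] -> ['a', 'd', 'b']
'd': index 1 in ['a', 'd', 'b'] -> ['d', 'a', 'b']
'b': index 2 in ['d', 'a', 'b'] -> ['b', 'd', 'a']


Output: [1, 1, 0, 2, 2, 1, 2, 1, 2]


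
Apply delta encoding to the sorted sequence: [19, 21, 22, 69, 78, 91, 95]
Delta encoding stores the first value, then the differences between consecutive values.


First value: 19
Deltas:
  21 - 19 = 2
  22 - 21 = 1
  69 - 22 = 47
  78 - 69 = 9
  91 - 78 = 13
  95 - 91 = 4


Delta encoded: [19, 2, 1, 47, 9, 13, 4]


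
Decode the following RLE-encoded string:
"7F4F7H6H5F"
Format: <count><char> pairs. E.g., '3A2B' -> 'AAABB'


Expanding each <count><char> pair:
  7F -> 'FFFFFFF'
  4F -> 'FFFF'
  7H -> 'HHHHHHH'
  6H -> 'HHHHHH'
  5F -> 'FFFFF'

Decoded = FFFFFFFFFFFHHHHHHHHHHHHHFFFFF


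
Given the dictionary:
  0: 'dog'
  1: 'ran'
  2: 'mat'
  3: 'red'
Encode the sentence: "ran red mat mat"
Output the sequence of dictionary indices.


Look up each word in the dictionary:
  'ran' -> 1
  'red' -> 3
  'mat' -> 2
  'mat' -> 2

Encoded: [1, 3, 2, 2]


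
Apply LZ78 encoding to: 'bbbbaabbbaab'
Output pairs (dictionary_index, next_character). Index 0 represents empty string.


LZ78 encoding steps:
Dictionary: {0: ''}
Step 1: w='' (idx 0), next='b' -> output (0, 'b'), add 'b' as idx 1
Step 2: w='b' (idx 1), next='b' -> output (1, 'b'), add 'bb' as idx 2
Step 3: w='b' (idx 1), next='a' -> output (1, 'a'), add 'ba' as idx 3
Step 4: w='' (idx 0), next='a' -> output (0, 'a'), add 'a' as idx 4
Step 5: w='bb' (idx 2), next='b' -> output (2, 'b'), add 'bbb' as idx 5
Step 6: w='a' (idx 4), next='a' -> output (4, 'a'), add 'aa' as idx 6
Step 7: w='b' (idx 1), end of input -> output (1, '')


Encoded: [(0, 'b'), (1, 'b'), (1, 'a'), (0, 'a'), (2, 'b'), (4, 'a'), (1, '')]


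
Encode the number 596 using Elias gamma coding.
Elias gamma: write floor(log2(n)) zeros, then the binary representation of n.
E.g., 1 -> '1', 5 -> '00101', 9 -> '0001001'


num_bits = floor(log2(596)) + 1 = 10
leading_zeros = num_bits - 1 = 9
binary(596) = 1001010100

Elias gamma(596) = '000000000' + '1001010100' = 0000000001001010100 (19 bits)


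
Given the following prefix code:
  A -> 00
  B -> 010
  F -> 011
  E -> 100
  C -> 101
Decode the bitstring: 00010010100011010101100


Decoding step by step:
Bits 00 -> A
Bits 010 -> B
Bits 010 -> B
Bits 100 -> E
Bits 011 -> F
Bits 010 -> B
Bits 101 -> C
Bits 100 -> E


Decoded message: ABBEFBCE


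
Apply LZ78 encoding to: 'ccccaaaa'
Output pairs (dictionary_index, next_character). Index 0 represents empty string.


LZ78 encoding steps:
Dictionary: {0: ''}
Step 1: w='' (idx 0), next='c' -> output (0, 'c'), add 'c' as idx 1
Step 2: w='c' (idx 1), next='c' -> output (1, 'c'), add 'cc' as idx 2
Step 3: w='c' (idx 1), next='a' -> output (1, 'a'), add 'ca' as idx 3
Step 4: w='' (idx 0), next='a' -> output (0, 'a'), add 'a' as idx 4
Step 5: w='a' (idx 4), next='a' -> output (4, 'a'), add 'aa' as idx 5


Encoded: [(0, 'c'), (1, 'c'), (1, 'a'), (0, 'a'), (4, 'a')]
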